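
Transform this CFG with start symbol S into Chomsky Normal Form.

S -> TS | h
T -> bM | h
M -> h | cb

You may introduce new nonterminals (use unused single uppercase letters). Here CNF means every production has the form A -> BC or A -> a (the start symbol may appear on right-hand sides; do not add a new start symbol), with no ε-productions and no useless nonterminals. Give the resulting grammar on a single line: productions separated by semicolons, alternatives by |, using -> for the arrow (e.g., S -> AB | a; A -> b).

No ε-productions.
No unit productions to eliminate.
TERM: introduce B -> b, A -> c and substitute in every rule of length ≥2.

S -> h | TS; A -> c; B -> b; M -> h | AB; T -> h | BM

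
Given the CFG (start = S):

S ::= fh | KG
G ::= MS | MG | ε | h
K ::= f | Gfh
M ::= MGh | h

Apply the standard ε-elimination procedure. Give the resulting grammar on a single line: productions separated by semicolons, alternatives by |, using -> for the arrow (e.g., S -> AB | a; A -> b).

S -> K | KG | fh; G -> M | h | MG | MS; K -> f | fh | Gfh; M -> h | Mh | MGh

Nullable set: {G}.
S -> KG: G nullable, giving K | KG.
Drop G -> ε.
G -> MG: G nullable, giving M | MG.
K -> Gfh: G nullable, giving Gfh | fh.
M -> MGh: G nullable, giving MGh | Mh.
Unchanged (no nullable symbols): S -> fh; G -> MS; G -> h; K -> f; M -> h.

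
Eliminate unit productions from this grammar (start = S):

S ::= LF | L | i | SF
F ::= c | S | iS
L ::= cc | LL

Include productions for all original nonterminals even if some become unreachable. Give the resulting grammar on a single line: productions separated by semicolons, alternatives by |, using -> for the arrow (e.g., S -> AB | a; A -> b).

S -> i | LF | LL | SF | cc; F -> c | i | LF | LL | SF | cc | iS; L -> LL | cc

Unit productions: F->S, S->L.
Unit pairs (A ⇒* B via units): (F,L), (F,S), (S,L).
S: inherits non-unit rules of {L, S} → LF | LL | SF | cc | i.
F: inherits non-unit rules of {F, L, S} → LF | LL | SF | c | cc | i | iS.
L: inherits non-unit rules of {L} → LL | cc.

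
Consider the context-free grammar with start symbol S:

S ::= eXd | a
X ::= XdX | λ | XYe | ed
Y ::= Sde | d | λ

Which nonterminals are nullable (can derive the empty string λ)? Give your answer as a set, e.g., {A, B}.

{X, Y}

Directly nullable (have an ε-rule): {X, Y}.
Not nullable: S — each has a terminal in every rule's right-hand side or depends on a non-nullable symbol.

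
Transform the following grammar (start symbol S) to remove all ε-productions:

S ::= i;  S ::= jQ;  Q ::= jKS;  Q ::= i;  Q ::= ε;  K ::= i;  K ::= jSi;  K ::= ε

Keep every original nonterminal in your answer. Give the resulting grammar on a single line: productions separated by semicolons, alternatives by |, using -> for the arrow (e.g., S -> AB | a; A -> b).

S -> i | j | jQ; K -> i | jSi; Q -> i | jS | jKS

Nullable set: {K, Q}.
S -> jQ: Q nullable, giving j | jQ.
Drop K -> ε.
Drop Q -> ε.
Q -> jKS: K nullable, giving jKS | jS.
Unchanged (no nullable symbols): S -> i; K -> i; K -> jSi; Q -> i.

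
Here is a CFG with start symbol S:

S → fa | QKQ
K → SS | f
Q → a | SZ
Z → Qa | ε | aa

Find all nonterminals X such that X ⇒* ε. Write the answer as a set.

Directly nullable (have an ε-rule): {Z}.
Not nullable: K, Q, S — each has a terminal in every rule's right-hand side or depends on a non-nullable symbol.

{Z}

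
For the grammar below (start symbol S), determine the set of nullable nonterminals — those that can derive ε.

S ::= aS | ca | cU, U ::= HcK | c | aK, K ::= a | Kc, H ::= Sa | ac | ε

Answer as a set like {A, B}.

Directly nullable (have an ε-rule): {H}.
Not nullable: K, S, U — each has a terminal in every rule's right-hand side or depends on a non-nullable symbol.

{H}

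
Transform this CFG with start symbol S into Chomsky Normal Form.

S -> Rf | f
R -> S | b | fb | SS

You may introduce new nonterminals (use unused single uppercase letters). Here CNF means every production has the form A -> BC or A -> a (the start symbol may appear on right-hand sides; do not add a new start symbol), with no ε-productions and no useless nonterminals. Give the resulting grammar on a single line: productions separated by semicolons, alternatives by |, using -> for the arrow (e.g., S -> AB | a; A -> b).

No ε-productions.
After unit-elimination: S -> f | Rf; R -> b | f | Rf | SS | fb.
TERM: introduce B -> b, A -> f and substitute in every rule of length ≥2.

S -> f | RA; A -> f; B -> b; R -> b | f | AB | RA | SS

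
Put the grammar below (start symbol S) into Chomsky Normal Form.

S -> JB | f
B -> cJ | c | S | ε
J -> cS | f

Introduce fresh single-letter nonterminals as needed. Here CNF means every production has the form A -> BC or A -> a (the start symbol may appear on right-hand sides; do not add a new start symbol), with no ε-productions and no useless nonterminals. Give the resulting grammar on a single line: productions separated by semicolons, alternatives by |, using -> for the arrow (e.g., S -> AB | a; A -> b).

Nullable: {B}; after ε-elimination: S -> J | f | JB; B -> S | c | cJ; J -> f | cS.
After unit-elimination: S -> f | JB | cS; B -> c | f | JB | cJ | cS; J -> f | cS.
TERM: introduce A -> c and substitute in every rule of length ≥2.

S -> f | AS | JB; A -> c; B -> c | f | AJ | AS | JB; J -> f | AS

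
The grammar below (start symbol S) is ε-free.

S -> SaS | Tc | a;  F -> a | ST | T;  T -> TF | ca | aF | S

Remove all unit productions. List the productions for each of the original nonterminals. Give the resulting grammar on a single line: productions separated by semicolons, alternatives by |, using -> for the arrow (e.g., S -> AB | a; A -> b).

Unit productions: F->T, T->S.
Unit pairs (A ⇒* B via units): (F,S), (F,T), (T,S).
S: inherits non-unit rules of {S} → SaS | Tc | a.
F: inherits non-unit rules of {F, S, T} → ST | SaS | TF | Tc | a | aF | ca.
T: inherits non-unit rules of {S, T} → SaS | TF | Tc | a | aF | ca.

S -> a | Tc | SaS; F -> a | ST | TF | Tc | aF | ca | SaS; T -> a | TF | Tc | aF | ca | SaS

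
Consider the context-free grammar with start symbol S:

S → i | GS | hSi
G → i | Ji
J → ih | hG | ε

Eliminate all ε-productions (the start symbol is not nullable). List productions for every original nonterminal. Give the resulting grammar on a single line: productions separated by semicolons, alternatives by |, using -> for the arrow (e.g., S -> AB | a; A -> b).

Nullable set: {J}.
G -> Ji: J nullable, giving Ji | i.
Drop J -> ε.
Unchanged (no nullable symbols): S -> GS; S -> hSi; S -> i; G -> i; J -> hG; J -> ih.

S -> i | GS | hSi; G -> i | Ji; J -> hG | ih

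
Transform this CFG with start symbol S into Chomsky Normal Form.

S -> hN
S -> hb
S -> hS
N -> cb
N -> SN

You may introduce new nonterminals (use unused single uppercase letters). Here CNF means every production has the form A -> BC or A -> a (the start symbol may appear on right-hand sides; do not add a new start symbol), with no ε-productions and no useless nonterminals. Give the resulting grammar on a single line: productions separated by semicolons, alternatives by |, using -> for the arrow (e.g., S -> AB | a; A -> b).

No ε-productions.
No unit productions to eliminate.
TERM: introduce B -> b, A -> c, C -> h and substitute in every rule of length ≥2.

S -> CB | CN | CS; A -> c; B -> b; C -> h; N -> AB | SN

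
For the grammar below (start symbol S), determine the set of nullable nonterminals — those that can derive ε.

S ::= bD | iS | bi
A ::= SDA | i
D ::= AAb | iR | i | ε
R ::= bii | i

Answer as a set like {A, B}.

Directly nullable (have an ε-rule): {D}.
Not nullable: A, R, S — each has a terminal in every rule's right-hand side or depends on a non-nullable symbol.

{D}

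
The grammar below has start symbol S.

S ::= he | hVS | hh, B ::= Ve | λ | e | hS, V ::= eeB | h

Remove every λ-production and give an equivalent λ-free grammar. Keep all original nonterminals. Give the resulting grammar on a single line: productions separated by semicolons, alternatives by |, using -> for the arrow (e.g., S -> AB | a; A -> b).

Nullable set: {B}.
Drop B -> λ.
V -> eeB: B nullable, giving ee | eeB.
Unchanged (no nullable symbols): S -> hVS; S -> he; S -> hh; B -> Ve; B -> e; B -> hS; V -> h.

S -> he | hh | hVS; B -> e | Ve | hS; V -> h | ee | eeB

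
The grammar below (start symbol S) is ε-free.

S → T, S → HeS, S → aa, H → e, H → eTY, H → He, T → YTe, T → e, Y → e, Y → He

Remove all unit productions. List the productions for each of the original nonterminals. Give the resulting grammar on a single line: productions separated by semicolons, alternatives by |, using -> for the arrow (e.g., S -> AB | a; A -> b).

Unit productions: S->T.
Unit pairs (A ⇒* B via units): (S,T).
S: inherits non-unit rules of {S, T} → HeS | YTe | aa | e.
H: inherits non-unit rules of {H} → He | e | eTY.
T: inherits non-unit rules of {T} → YTe | e.
Y: inherits non-unit rules of {Y} → He | e.

S -> e | aa | HeS | YTe; H -> e | He | eTY; T -> e | YTe; Y -> e | He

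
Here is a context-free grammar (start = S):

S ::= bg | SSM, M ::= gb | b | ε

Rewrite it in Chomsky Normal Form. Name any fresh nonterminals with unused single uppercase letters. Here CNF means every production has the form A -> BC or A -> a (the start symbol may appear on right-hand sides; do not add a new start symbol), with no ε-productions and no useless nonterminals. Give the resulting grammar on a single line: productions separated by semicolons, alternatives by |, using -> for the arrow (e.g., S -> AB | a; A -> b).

S -> BA | SC | SS; A -> g; B -> b; C -> SM; M -> b | AB

Nullable: {M}; after ε-elimination: S -> SS | bg | SSM; M -> b | gb.
No unit productions to eliminate.
TERM: introduce B -> b, A -> g and substitute in every rule of length ≥2.
BIN: S -> SSM becomes S -> SC, C -> SM.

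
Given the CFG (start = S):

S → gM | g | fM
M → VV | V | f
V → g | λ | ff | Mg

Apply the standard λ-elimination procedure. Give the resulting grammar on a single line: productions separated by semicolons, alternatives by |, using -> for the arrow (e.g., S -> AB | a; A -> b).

Nullable set: {M, V}.
S -> fM: M nullable, giving f | fM.
S -> gM: M nullable, giving g | gM.
M -> V: V nullable, giving V.
M -> VV: V, V nullable, giving V | VV.
Drop V -> λ.
V -> Mg: M nullable, giving Mg | g.
Unchanged (no nullable symbols): S -> g; M -> f; V -> ff; V -> g.

S -> f | g | fM | gM; M -> V | f | VV; V -> g | Mg | ff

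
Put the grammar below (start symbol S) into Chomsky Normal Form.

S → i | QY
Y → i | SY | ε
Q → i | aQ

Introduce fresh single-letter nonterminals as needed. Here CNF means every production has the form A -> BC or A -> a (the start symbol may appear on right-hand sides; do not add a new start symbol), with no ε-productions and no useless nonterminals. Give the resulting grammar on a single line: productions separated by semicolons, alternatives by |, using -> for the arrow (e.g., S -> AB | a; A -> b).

Nullable: {Y}; after ε-elimination: S -> Q | i | QY; Q -> i | aQ; Y -> S | i | SY.
After unit-elimination: S -> i | QY | aQ; Q -> i | aQ; Y -> i | QY | SY | aQ.
TERM: introduce A -> a and substitute in every rule of length ≥2.

S -> i | AQ | QY; A -> a; Q -> i | AQ; Y -> i | AQ | QY | SY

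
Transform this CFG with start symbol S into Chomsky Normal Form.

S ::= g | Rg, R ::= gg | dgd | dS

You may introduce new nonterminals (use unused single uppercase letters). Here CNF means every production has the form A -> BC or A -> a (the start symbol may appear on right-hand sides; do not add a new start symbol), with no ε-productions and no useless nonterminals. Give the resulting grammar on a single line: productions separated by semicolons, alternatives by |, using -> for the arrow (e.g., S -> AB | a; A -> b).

S -> g | RB; A -> d; B -> g; C -> BA; R -> AC | AS | BB

No ε-productions.
No unit productions to eliminate.
TERM: introduce A -> d, B -> g and substitute in every rule of length ≥2.
BIN: R -> ABA becomes R -> AC, C -> BA.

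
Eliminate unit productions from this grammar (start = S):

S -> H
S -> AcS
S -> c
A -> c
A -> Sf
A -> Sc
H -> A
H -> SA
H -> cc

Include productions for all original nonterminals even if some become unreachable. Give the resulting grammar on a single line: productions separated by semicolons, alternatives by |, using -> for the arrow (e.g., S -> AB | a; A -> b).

S -> c | SA | Sc | Sf | cc | AcS; A -> c | Sc | Sf; H -> c | SA | Sc | Sf | cc

Unit productions: H->A, S->H.
Unit pairs (A ⇒* B via units): (H,A), (S,A), (S,H).
S: inherits non-unit rules of {A, H, S} → AcS | SA | Sc | Sf | c | cc.
A: inherits non-unit rules of {A} → Sc | Sf | c.
H: inherits non-unit rules of {A, H} → SA | Sc | Sf | c | cc.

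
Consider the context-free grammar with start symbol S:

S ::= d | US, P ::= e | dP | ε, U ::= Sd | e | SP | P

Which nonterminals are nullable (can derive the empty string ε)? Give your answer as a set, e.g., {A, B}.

Directly nullable (have an ε-rule): {P}.
U is nullable via U -> P (every symbol on the right is already known nullable).
Not nullable: S — each has a terminal in every rule's right-hand side or depends on a non-nullable symbol.

{P, U}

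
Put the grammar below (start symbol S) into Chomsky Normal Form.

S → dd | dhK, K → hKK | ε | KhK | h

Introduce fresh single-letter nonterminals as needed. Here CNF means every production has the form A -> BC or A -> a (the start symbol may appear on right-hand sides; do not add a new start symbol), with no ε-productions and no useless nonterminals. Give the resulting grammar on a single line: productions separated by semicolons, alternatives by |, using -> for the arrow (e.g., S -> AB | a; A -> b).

S -> BA | BB | BE; A -> h; B -> d; C -> KK; D -> AK; E -> AK; K -> h | AC | AK | KA | KD

Nullable: {K}; after ε-elimination: S -> dd | dh | dhK; K -> h | Kh | hK | KhK | hKK.
No unit productions to eliminate.
TERM: introduce B -> d, A -> h and substitute in every rule of length ≥2.
BIN: K -> AKK becomes K -> AC, C -> KK; K -> KAK becomes K -> KD, D -> AK; S -> BAK becomes S -> BE, E -> AK.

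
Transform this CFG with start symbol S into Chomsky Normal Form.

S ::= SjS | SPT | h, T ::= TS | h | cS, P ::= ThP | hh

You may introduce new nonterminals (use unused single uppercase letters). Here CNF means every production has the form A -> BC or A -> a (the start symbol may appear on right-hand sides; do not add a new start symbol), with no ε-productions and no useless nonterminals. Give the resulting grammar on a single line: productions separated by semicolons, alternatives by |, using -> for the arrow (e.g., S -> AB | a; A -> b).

S -> h | SE | SF; A -> h; B -> j; C -> c; D -> AP; E -> BS; F -> PT; P -> AA | TD; T -> h | CS | TS

No ε-productions.
No unit productions to eliminate.
TERM: introduce C -> c, A -> h, B -> j and substitute in every rule of length ≥2.
BIN: P -> TAP becomes P -> TD, D -> AP; S -> SBS becomes S -> SE, E -> BS; S -> SPT becomes S -> SF, F -> PT.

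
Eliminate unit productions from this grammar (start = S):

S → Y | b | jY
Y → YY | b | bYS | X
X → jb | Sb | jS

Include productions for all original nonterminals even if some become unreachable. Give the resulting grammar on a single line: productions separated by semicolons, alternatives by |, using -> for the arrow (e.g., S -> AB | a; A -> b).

S -> b | Sb | YY | jS | jY | jb | bYS; X -> Sb | jS | jb; Y -> b | Sb | YY | jS | jb | bYS

Unit productions: S->Y, Y->X.
Unit pairs (A ⇒* B via units): (S,X), (S,Y), (Y,X).
S: inherits non-unit rules of {S, X, Y} → Sb | YY | b | bYS | jS | jY | jb.
X: inherits non-unit rules of {X} → Sb | jS | jb.
Y: inherits non-unit rules of {X, Y} → Sb | YY | b | bYS | jS | jb.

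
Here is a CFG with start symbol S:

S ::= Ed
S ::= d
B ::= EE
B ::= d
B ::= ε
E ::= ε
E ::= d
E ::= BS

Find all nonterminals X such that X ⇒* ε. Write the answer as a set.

Directly nullable (have an ε-rule): {B, E}.
Not nullable: S — each has a terminal in every rule's right-hand side or depends on a non-nullable symbol.

{B, E}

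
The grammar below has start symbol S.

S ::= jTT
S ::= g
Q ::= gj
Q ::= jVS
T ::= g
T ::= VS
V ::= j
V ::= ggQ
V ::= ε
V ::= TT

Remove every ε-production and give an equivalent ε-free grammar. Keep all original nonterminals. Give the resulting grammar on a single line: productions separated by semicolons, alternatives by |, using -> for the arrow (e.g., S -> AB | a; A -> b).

Nullable set: {V}.
Q -> jVS: V nullable, giving jS | jVS.
T -> VS: V nullable, giving S | VS.
Drop V -> ε.
Unchanged (no nullable symbols): S -> g; S -> jTT; Q -> gj; T -> g; V -> TT; V -> ggQ; V -> j.

S -> g | jTT; Q -> gj | jS | jVS; T -> S | g | VS; V -> j | TT | ggQ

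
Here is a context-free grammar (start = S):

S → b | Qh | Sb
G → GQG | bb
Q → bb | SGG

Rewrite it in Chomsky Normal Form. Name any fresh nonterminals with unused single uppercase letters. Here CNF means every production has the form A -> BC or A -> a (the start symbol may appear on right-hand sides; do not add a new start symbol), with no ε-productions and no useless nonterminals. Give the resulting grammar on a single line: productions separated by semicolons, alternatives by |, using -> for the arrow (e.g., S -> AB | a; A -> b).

No ε-productions.
No unit productions to eliminate.
TERM: introduce A -> b, B -> h and substitute in every rule of length ≥2.
BIN: G -> GQG becomes G -> GC, C -> QG; Q -> SGG becomes Q -> SD, D -> GG.

S -> b | QB | SA; A -> b; B -> h; C -> QG; D -> GG; G -> AA | GC; Q -> AA | SD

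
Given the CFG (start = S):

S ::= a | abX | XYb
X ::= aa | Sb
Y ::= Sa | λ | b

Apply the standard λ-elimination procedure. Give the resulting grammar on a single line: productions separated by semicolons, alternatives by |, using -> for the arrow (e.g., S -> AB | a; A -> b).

Nullable set: {Y}.
S -> XYb: Y nullable, giving XYb | Xb.
Drop Y -> λ.
Unchanged (no nullable symbols): S -> a; S -> abX; X -> Sb; X -> aa; Y -> Sa; Y -> b.

S -> a | Xb | XYb | abX; X -> Sb | aa; Y -> b | Sa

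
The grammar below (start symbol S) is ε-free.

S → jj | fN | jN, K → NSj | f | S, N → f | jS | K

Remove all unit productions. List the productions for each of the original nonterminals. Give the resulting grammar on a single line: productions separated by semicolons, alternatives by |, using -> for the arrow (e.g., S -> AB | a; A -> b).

Unit productions: K->S, N->K.
Unit pairs (A ⇒* B via units): (K,S), (N,K), (N,S).
S: inherits non-unit rules of {S} → fN | jN | jj.
K: inherits non-unit rules of {K, S} → NSj | f | fN | jN | jj.
N: inherits non-unit rules of {K, N, S} → NSj | f | fN | jN | jS | jj.

S -> fN | jN | jj; K -> f | fN | jN | jj | NSj; N -> f | fN | jN | jS | jj | NSj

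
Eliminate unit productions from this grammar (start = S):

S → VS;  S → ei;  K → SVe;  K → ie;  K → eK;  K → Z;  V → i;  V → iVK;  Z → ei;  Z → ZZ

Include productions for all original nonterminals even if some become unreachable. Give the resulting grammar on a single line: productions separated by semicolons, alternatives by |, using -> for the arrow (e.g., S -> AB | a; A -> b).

Unit productions: K->Z.
Unit pairs (A ⇒* B via units): (K,Z).
S: inherits non-unit rules of {S} → VS | ei.
K: inherits non-unit rules of {K, Z} → SVe | ZZ | eK | ei | ie.
V: inherits non-unit rules of {V} → i | iVK.
Z: inherits non-unit rules of {Z} → ZZ | ei.

S -> VS | ei; K -> ZZ | eK | ei | ie | SVe; V -> i | iVK; Z -> ZZ | ei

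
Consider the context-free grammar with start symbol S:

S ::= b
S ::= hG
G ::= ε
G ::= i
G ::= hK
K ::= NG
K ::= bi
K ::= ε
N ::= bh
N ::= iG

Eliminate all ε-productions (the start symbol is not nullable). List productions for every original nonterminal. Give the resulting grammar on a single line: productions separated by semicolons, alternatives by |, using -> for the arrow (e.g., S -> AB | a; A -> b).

Nullable set: {G, K}.
S -> hG: G nullable, giving h | hG.
Drop G -> ε.
G -> hK: K nullable, giving h | hK.
Drop K -> ε.
K -> NG: G nullable, giving N | NG.
N -> iG: G nullable, giving i | iG.
Unchanged (no nullable symbols): S -> b; G -> i; K -> bi; N -> bh.

S -> b | h | hG; G -> h | i | hK; K -> N | NG | bi; N -> i | bh | iG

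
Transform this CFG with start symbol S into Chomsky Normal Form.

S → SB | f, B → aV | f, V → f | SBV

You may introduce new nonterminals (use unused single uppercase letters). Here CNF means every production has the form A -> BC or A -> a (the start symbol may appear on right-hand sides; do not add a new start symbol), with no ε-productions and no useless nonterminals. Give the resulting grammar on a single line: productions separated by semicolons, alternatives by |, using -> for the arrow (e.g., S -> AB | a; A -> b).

No ε-productions.
No unit productions to eliminate.
TERM: introduce A -> a and substitute in every rule of length ≥2.
BIN: V -> SBV becomes V -> SC, C -> BV.

S -> f | SB; A -> a; B -> f | AV; C -> BV; V -> f | SC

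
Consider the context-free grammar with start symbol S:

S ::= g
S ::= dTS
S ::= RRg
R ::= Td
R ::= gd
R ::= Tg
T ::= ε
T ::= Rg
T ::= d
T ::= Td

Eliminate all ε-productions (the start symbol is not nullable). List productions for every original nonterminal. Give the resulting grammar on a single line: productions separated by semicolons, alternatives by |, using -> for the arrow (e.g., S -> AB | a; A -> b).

S -> g | dS | RRg | dTS; R -> d | g | Td | Tg | gd; T -> d | Rg | Td

Nullable set: {T}.
S -> dTS: T nullable, giving dS | dTS.
R -> Td: T nullable, giving Td | d.
R -> Tg: T nullable, giving Tg | g.
Drop T -> ε.
T -> Td: T nullable, giving Td | d.
Unchanged (no nullable symbols): S -> RRg; S -> g; R -> gd; T -> Rg; T -> d.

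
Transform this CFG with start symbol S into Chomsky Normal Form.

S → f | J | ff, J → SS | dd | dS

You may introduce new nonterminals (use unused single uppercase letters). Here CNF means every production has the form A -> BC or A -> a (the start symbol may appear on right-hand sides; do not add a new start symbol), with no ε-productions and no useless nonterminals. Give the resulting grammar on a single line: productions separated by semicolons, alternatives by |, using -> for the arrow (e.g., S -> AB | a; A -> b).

No ε-productions.
After unit-elimination: S -> f | SS | dS | dd | ff; J -> SS | dS | dd.
TERM: introduce A -> d, B -> f and substitute in every rule of length ≥2.
Drop unreachable/unproductive: J.

S -> f | AA | AS | BB | SS; A -> d; B -> f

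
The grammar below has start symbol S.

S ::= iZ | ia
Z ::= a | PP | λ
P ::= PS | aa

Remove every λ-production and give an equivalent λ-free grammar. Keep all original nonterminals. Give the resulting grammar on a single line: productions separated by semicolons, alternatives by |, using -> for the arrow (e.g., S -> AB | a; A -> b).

S -> i | iZ | ia; P -> PS | aa; Z -> a | PP

Nullable set: {Z}.
S -> iZ: Z nullable, giving i | iZ.
Drop Z -> λ.
Unchanged (no nullable symbols): S -> ia; P -> PS; P -> aa; Z -> PP; Z -> a.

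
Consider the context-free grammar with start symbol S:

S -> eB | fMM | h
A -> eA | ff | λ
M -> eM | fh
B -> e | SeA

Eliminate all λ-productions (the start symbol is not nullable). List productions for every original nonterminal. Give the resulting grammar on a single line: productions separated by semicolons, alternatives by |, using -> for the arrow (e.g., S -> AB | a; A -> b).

Nullable set: {A}.
Drop A -> λ.
A -> eA: A nullable, giving e | eA.
B -> SeA: A nullable, giving Se | SeA.
Unchanged (no nullable symbols): S -> eB; S -> fMM; S -> h; A -> ff; B -> e; M -> eM; M -> fh.

S -> h | eB | fMM; A -> e | eA | ff; B -> e | Se | SeA; M -> eM | fh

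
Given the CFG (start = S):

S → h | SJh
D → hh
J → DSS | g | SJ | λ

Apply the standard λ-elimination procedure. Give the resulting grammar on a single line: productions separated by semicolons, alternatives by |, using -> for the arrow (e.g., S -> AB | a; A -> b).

S -> h | Sh | SJh; D -> hh; J -> S | g | SJ | DSS

Nullable set: {J}.
S -> SJh: J nullable, giving SJh | Sh.
Drop J -> λ.
J -> SJ: J nullable, giving S | SJ.
Unchanged (no nullable symbols): S -> h; D -> hh; J -> DSS; J -> g.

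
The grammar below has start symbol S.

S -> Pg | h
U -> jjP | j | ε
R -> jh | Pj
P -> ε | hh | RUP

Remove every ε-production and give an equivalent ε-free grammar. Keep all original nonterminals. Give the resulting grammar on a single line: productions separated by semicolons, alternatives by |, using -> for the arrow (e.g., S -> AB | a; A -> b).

Nullable set: {P, U}.
S -> Pg: P nullable, giving Pg | g.
Drop P -> ε.
P -> RUP: U, P nullable, giving R | RP | RU | RUP.
R -> Pj: P nullable, giving Pj | j.
Drop U -> ε.
U -> jjP: P nullable, giving jj | jjP.
Unchanged (no nullable symbols): S -> h; P -> hh; R -> jh; U -> j.

S -> g | h | Pg; P -> R | RP | RU | hh | RUP; R -> j | Pj | jh; U -> j | jj | jjP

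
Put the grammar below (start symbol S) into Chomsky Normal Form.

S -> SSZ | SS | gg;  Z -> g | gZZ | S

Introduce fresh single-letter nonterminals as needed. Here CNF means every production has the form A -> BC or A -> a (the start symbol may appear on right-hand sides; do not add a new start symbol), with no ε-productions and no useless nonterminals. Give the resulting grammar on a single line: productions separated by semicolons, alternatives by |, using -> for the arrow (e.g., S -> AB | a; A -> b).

S -> AA | SB | SS; A -> g; B -> SZ; C -> ZZ; D -> SZ; Z -> g | AA | AC | SD | SS

No ε-productions.
After unit-elimination: S -> SS | gg | SSZ; Z -> g | SS | gg | SSZ | gZZ.
TERM: introduce A -> g and substitute in every rule of length ≥2.
BIN: S -> SSZ becomes S -> SB, B -> SZ; Z -> AZZ becomes Z -> AC, C -> ZZ; Z -> SSZ becomes Z -> SD, D -> SZ.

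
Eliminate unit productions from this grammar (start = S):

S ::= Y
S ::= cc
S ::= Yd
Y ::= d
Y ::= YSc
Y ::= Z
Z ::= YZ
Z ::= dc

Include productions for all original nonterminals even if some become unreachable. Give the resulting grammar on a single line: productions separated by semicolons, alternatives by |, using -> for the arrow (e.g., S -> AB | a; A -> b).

Unit productions: S->Y, Y->Z.
Unit pairs (A ⇒* B via units): (S,Y), (S,Z), (Y,Z).
S: inherits non-unit rules of {S, Y, Z} → YSc | YZ | Yd | cc | d | dc.
Y: inherits non-unit rules of {Y, Z} → YSc | YZ | d | dc.
Z: inherits non-unit rules of {Z} → YZ | dc.

S -> d | YZ | Yd | cc | dc | YSc; Y -> d | YZ | dc | YSc; Z -> YZ | dc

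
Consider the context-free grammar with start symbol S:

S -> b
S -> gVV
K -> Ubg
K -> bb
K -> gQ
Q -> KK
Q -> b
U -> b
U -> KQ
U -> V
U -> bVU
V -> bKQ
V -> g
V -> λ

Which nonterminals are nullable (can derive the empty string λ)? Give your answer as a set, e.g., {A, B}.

{U, V}

Directly nullable (have an ε-rule): {V}.
U is nullable via U -> V (every symbol on the right is already known nullable).
Not nullable: K, Q, S — each has a terminal in every rule's right-hand side or depends on a non-nullable symbol.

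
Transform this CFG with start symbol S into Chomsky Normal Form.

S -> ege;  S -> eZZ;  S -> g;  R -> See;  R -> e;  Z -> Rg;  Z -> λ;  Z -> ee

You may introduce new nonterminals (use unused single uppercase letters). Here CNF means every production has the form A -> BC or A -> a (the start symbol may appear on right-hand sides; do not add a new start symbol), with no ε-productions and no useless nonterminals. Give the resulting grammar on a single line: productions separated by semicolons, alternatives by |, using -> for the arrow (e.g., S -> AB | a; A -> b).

Nullable: {Z}; after ε-elimination: S -> e | g | eZ | eZZ | ege; R -> e | See; Z -> Rg | ee.
No unit productions to eliminate.
TERM: introduce A -> e, B -> g and substitute in every rule of length ≥2.
BIN: R -> SAA becomes R -> SC, C -> AA; S -> ABA becomes S -> AD, D -> BA; S -> AZZ becomes S -> AE, E -> ZZ.

S -> e | g | AD | AE | AZ; A -> e; B -> g; C -> AA; D -> BA; E -> ZZ; R -> e | SC; Z -> AA | RB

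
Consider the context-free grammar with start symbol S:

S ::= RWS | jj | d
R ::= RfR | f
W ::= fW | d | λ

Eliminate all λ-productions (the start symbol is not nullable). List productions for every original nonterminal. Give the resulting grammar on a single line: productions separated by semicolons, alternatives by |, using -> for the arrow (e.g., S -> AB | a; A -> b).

S -> d | RS | jj | RWS; R -> f | RfR; W -> d | f | fW

Nullable set: {W}.
S -> RWS: W nullable, giving RS | RWS.
Drop W -> λ.
W -> fW: W nullable, giving f | fW.
Unchanged (no nullable symbols): S -> d; S -> jj; R -> RfR; R -> f; W -> d.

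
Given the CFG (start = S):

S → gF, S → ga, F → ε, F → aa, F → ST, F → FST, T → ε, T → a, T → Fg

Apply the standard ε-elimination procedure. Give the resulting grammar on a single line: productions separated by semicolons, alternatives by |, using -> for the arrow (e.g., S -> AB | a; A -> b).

Nullable set: {F, T}.
S -> gF: F nullable, giving g | gF.
Drop F -> ε.
F -> FST: F, T nullable, giving FS | FST | S | ST.
F -> ST: T nullable, giving S | ST.
Drop T -> ε.
T -> Fg: F nullable, giving Fg | g.
Unchanged (no nullable symbols): S -> ga; F -> aa; T -> a.

S -> g | gF | ga; F -> S | FS | ST | aa | FST; T -> a | g | Fg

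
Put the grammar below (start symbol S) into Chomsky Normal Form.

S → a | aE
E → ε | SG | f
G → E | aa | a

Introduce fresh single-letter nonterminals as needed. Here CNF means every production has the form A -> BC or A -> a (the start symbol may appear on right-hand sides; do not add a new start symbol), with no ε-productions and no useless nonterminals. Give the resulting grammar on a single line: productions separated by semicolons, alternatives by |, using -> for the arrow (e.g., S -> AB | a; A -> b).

Nullable: {E, G}; after ε-elimination: S -> a | aE; E -> S | f | SG; G -> E | a | aa.
After unit-elimination: S -> a | aE; E -> a | f | SG | aE; G -> a | f | SG | aE | aa.
TERM: introduce A -> a and substitute in every rule of length ≥2.

S -> a | AE; A -> a; E -> a | f | AE | SG; G -> a | f | AA | AE | SG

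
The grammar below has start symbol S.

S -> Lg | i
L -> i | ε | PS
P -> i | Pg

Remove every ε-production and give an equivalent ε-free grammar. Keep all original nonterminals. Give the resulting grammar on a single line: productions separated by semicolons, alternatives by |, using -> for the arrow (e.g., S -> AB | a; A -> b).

S -> g | i | Lg; L -> i | PS; P -> i | Pg

Nullable set: {L}.
S -> Lg: L nullable, giving Lg | g.
Drop L -> ε.
Unchanged (no nullable symbols): S -> i; L -> PS; L -> i; P -> Pg; P -> i.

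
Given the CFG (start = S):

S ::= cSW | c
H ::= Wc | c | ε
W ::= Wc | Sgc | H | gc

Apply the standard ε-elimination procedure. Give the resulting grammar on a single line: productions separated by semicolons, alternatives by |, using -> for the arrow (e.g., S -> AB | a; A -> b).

S -> c | cS | cSW; H -> c | Wc; W -> H | c | Wc | gc | Sgc

Nullable set: {H, W}.
S -> cSW: W nullable, giving cS | cSW.
Drop H -> ε.
H -> Wc: W nullable, giving Wc | c.
W -> H: H nullable, giving H.
W -> Wc: W nullable, giving Wc | c.
Unchanged (no nullable symbols): S -> c; H -> c; W -> Sgc; W -> gc.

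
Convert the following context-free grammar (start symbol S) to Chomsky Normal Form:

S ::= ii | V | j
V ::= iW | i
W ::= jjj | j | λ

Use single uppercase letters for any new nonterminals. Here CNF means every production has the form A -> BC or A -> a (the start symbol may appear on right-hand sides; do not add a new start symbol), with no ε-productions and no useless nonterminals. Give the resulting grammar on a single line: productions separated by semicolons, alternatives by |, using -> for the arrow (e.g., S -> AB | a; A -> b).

S -> i | j | AA | AW; A -> i; B -> j; C -> BB; W -> j | BC

Nullable: {W}; after ε-elimination: S -> V | j | ii; V -> i | iW; W -> j | jjj.
After unit-elimination: S -> i | j | iW | ii; V -> i | iW; W -> j | jjj.
TERM: introduce A -> i, B -> j and substitute in every rule of length ≥2.
BIN: W -> BBB becomes W -> BC, C -> BB.
Drop unreachable/unproductive: V.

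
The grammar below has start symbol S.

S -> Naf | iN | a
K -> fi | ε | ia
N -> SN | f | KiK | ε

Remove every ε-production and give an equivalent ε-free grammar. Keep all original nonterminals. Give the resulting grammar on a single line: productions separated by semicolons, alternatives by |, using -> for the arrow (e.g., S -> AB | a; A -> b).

Nullable set: {K, N}.
S -> Naf: N nullable, giving Naf | af.
S -> iN: N nullable, giving i | iN.
Drop K -> ε.
Drop N -> ε.
N -> KiK: K, K nullable, giving Ki | KiK | i | iK.
N -> SN: N nullable, giving S | SN.
Unchanged (no nullable symbols): S -> a; K -> fi; K -> ia; N -> f.

S -> a | i | af | iN | Naf; K -> fi | ia; N -> S | f | i | Ki | SN | iK | KiK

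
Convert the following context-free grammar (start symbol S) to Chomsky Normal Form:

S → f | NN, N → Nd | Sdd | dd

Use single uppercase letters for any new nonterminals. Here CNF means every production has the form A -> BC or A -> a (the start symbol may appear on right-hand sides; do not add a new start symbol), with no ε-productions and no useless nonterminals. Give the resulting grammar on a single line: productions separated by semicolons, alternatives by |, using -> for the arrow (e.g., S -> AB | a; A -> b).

S -> f | NN; A -> d; B -> AA; N -> AA | NA | SB

No ε-productions.
No unit productions to eliminate.
TERM: introduce A -> d and substitute in every rule of length ≥2.
BIN: N -> SAA becomes N -> SB, B -> AA.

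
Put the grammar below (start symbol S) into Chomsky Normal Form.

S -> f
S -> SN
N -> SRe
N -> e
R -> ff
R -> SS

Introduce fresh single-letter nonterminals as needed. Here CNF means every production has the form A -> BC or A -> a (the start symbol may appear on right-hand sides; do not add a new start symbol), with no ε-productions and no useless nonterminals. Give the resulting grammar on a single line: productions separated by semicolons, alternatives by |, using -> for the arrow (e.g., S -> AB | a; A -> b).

No ε-productions.
No unit productions to eliminate.
TERM: introduce A -> e, B -> f and substitute in every rule of length ≥2.
BIN: N -> SRA becomes N -> SC, C -> RA.

S -> f | SN; A -> e; B -> f; C -> RA; N -> e | SC; R -> BB | SS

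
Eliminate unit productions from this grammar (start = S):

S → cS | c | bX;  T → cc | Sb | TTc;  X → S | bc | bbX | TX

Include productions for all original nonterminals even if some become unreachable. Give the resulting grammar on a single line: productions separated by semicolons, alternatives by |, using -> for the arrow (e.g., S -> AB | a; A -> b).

S -> c | bX | cS; T -> Sb | cc | TTc; X -> c | TX | bX | bc | cS | bbX

Unit productions: X->S.
Unit pairs (A ⇒* B via units): (X,S).
S: inherits non-unit rules of {S} → bX | c | cS.
T: inherits non-unit rules of {T} → Sb | TTc | cc.
X: inherits non-unit rules of {S, X} → TX | bX | bbX | bc | c | cS.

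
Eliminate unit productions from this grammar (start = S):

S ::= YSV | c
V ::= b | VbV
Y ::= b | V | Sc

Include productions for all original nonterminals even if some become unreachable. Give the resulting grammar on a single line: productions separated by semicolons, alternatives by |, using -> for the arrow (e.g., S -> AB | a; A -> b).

Unit productions: Y->V.
Unit pairs (A ⇒* B via units): (Y,V).
S: inherits non-unit rules of {S} → YSV | c.
V: inherits non-unit rules of {V} → VbV | b.
Y: inherits non-unit rules of {V, Y} → Sc | VbV | b.

S -> c | YSV; V -> b | VbV; Y -> b | Sc | VbV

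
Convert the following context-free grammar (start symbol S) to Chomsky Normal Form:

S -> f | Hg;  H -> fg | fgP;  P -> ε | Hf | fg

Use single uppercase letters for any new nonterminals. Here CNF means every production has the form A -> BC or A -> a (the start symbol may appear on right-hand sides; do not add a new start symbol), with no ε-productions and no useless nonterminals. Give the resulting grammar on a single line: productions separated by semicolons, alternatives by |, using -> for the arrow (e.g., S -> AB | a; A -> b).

S -> f | HB; A -> f; B -> g; C -> BP; H -> AB | AC; P -> AB | HA

Nullable: {P}; after ε-elimination: S -> f | Hg; H -> fg | fgP; P -> Hf | fg.
No unit productions to eliminate.
TERM: introduce A -> f, B -> g and substitute in every rule of length ≥2.
BIN: H -> ABP becomes H -> AC, C -> BP.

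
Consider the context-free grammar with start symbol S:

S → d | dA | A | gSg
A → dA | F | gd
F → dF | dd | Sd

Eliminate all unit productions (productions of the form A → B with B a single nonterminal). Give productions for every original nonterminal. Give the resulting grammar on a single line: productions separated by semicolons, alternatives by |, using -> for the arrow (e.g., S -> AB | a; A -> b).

S -> d | Sd | dA | dF | dd | gd | gSg; A -> Sd | dA | dF | dd | gd; F -> Sd | dF | dd

Unit productions: A->F, S->A.
Unit pairs (A ⇒* B via units): (A,F), (S,A), (S,F).
S: inherits non-unit rules of {A, F, S} → Sd | d | dA | dF | dd | gSg | gd.
A: inherits non-unit rules of {A, F} → Sd | dA | dF | dd | gd.
F: inherits non-unit rules of {F} → Sd | dF | dd.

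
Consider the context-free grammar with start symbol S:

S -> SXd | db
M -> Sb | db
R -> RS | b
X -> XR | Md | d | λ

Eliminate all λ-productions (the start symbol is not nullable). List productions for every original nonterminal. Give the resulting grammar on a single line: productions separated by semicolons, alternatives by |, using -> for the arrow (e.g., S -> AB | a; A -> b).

S -> Sd | db | SXd; M -> Sb | db; R -> b | RS; X -> R | d | Md | XR

Nullable set: {X}.
S -> SXd: X nullable, giving SXd | Sd.
Drop X -> λ.
X -> XR: X nullable, giving R | XR.
Unchanged (no nullable symbols): S -> db; M -> Sb; M -> db; R -> RS; R -> b; X -> Md; X -> d.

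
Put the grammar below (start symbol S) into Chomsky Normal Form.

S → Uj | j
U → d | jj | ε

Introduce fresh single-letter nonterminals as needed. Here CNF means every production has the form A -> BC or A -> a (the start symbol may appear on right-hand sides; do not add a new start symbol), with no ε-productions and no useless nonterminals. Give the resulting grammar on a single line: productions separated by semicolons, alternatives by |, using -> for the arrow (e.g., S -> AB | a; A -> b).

S -> j | UA; A -> j; U -> d | AA

Nullable: {U}; after ε-elimination: S -> j | Uj; U -> d | jj.
No unit productions to eliminate.
TERM: introduce A -> j and substitute in every rule of length ≥2.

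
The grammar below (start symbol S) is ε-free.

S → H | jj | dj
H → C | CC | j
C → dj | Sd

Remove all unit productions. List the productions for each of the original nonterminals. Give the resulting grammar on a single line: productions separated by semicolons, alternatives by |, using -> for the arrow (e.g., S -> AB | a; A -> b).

S -> j | CC | Sd | dj | jj; C -> Sd | dj; H -> j | CC | Sd | dj

Unit productions: H->C, S->H.
Unit pairs (A ⇒* B via units): (H,C), (S,C), (S,H).
S: inherits non-unit rules of {C, H, S} → CC | Sd | dj | j | jj.
C: inherits non-unit rules of {C} → Sd | dj.
H: inherits non-unit rules of {C, H} → CC | Sd | dj | j.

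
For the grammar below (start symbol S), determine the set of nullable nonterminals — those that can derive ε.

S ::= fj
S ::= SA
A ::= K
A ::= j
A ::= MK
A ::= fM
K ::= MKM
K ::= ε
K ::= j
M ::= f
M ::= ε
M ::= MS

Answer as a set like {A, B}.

Directly nullable (have an ε-rule): {K, M}.
A is nullable via A -> K (every symbol on the right is already known nullable).
Not nullable: S — each has a terminal in every rule's right-hand side or depends on a non-nullable symbol.

{A, K, M}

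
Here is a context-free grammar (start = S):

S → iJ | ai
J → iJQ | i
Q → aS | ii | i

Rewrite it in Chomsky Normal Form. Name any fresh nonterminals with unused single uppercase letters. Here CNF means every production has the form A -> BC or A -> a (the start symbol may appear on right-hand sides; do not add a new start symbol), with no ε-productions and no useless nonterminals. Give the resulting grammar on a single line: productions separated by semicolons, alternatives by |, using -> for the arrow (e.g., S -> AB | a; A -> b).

S -> AJ | BA; A -> i; B -> a; C -> JQ; J -> i | AC; Q -> i | AA | BS

No ε-productions.
No unit productions to eliminate.
TERM: introduce B -> a, A -> i and substitute in every rule of length ≥2.
BIN: J -> AJQ becomes J -> AC, C -> JQ.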